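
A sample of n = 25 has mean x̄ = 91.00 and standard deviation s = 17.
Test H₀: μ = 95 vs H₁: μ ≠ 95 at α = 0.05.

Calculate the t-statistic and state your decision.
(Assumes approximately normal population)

Answer: t = -1.1765, fail to reject H₀

Derivation:
df = n - 1 = 24
SE = s/√n = 17/√25 = 3.4000
t = (x̄ - μ₀)/SE = (91.00 - 95)/3.4000 = -1.1765
Critical value: t_{0.025,24} = ±2.064
p-value ≈ 0.2509
Decision: fail to reject H₀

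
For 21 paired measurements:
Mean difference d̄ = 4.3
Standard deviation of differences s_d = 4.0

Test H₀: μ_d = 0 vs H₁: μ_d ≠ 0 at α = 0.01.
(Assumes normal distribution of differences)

df = n - 1 = 20
SE = s_d/√n = 4.0/√21 = 0.8729
t = d̄/SE = 4.3/0.8729 = 4.9261
Critical value: t_{0.005,20} = ±2.845
p-value ≈ 0.0001
Decision: reject H₀

Answer: t = 4.9261, reject H₀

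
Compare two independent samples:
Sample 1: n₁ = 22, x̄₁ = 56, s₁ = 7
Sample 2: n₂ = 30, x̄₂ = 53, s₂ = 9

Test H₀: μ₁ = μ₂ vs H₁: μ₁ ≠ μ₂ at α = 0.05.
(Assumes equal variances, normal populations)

Pooled variance: s²_p = [21×7² + 29×9²]/(50) = 67.5600
s_p = 8.2195
SE = s_p×√(1/n₁ + 1/n₂) = 8.2195×√(1/22 + 1/30) = 2.3071
t = (x̄₁ - x̄₂)/SE = (56 - 53)/2.3071 = 1.3003
df = 50, t-critical = ±2.009
Decision: fail to reject H₀

Answer: t = 1.3003, fail to reject H₀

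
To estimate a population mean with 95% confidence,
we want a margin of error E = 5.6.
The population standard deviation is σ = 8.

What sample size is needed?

z_0.025 = 1.960
n = (z×σ/E)² = (1.960×8/5.6)²
n = 7.8400
Round up: n = 8

Answer: n = 8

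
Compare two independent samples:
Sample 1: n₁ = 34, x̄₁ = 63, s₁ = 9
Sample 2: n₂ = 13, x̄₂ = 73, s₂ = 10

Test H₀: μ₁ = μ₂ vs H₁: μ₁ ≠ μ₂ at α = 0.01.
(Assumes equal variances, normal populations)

Pooled variance: s²_p = [33×9² + 12×10²]/(45) = 86.0667
s_p = 9.2772
SE = s_p×√(1/n₁ + 1/n₂) = 9.2772×√(1/34 + 1/13) = 3.0252
t = (x̄₁ - x̄₂)/SE = (63 - 73)/3.0252 = -3.3056
df = 45, t-critical = ±2.690
Decision: reject H₀

Answer: t = -3.3056, reject H₀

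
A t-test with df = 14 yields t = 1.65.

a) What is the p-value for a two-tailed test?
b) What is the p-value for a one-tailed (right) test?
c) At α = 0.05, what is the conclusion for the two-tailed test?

Answer: a) 0.1212, b) 0.0606, c) fail to reject H₀

Derivation:
Using t-distribution with df = 14:
a) Two-tailed: p = 2×P(T > 1.65) = 0.1212
b) One-tailed: p = P(T > 1.65) = 0.0606
c) 0.1212 ≥ 0.05, fail to reject H₀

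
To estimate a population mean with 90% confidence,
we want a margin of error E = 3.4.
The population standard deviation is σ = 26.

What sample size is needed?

Answer: n = 159

Derivation:
z_0.05 = 1.645
n = (z×σ/E)² = (1.645×26/3.4)²
n = 158.2416
Round up: n = 159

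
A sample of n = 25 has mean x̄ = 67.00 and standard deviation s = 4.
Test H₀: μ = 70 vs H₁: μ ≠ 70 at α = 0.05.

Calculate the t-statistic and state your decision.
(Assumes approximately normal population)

Answer: t = -3.7500, reject H₀

Derivation:
df = n - 1 = 24
SE = s/√n = 4/√25 = 0.8000
t = (x̄ - μ₀)/SE = (67.00 - 70)/0.8000 = -3.7500
Critical value: t_{0.025,24} = ±2.064
p-value ≈ 0.0010
Decision: reject H₀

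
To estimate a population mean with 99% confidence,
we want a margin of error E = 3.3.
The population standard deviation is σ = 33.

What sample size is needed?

Answer: n = 664

Derivation:
z_0.005 = 2.576
n = (z×σ/E)² = (2.576×33/3.3)²
n = 663.5776
Round up: n = 664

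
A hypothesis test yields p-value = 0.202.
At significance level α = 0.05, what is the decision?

Answer: fail to reject H₀

Derivation:
Compare p-value to α:
0.202 ≥ 0.05
Decision: fail to reject H₀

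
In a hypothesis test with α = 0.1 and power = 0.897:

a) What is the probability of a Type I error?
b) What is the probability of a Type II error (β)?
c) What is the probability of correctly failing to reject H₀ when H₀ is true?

Answer: a) 0.1, b) 0.103, c) 0.9

Derivation:
a) Type I error probability = α = 0.1
b) Power = P(reject H₀ | H₁ true) = 1 - β = 0.897, so Type II error probability = β = 1 - Power = 0.103
c) P(fail to reject H₀ | H₀ true) = 1 - α = 0.9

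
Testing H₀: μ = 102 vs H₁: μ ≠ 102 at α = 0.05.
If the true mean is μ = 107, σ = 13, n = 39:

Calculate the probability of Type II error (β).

SE = σ/√n = 13/√39 = 2.0817
Critical values: μ₀ ± z_0.025×SE = 102 ± 1.960×2.0817
Acceptance region: (97.9199, 106.0801)
Under H₁ (μ = 107): z_high = (106.0801 - 107)/2.0817 = -0.4419, z_low = (97.9199 - 107)/2.0817 = -4.3619
β = P(not reject | H₁) = Φ(-0.4419) - Φ(-4.3619) ≈ 0.3293

Answer: β ≈ 0.3293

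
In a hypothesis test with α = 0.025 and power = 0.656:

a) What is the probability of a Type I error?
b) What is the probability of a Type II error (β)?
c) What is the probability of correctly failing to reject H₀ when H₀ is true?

Answer: a) 0.025, b) 0.344, c) 0.975

Derivation:
a) Type I error probability = α = 0.025
b) Power = P(reject H₀ | H₁ true) = 1 - β = 0.656, so Type II error probability = β = 1 - Power = 0.344
c) P(fail to reject H₀ | H₀ true) = 1 - α = 0.975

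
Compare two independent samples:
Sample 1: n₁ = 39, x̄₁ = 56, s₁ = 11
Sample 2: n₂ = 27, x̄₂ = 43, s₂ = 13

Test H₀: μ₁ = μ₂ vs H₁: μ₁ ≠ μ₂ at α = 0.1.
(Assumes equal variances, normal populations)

Answer: t = 4.3808, reject H₀

Derivation:
Pooled variance: s²_p = [38×11² + 26×13²]/(64) = 140.5000
s_p = 11.8533
SE = s_p×√(1/n₁ + 1/n₂) = 11.8533×√(1/39 + 1/27) = 2.9675
t = (x̄₁ - x̄₂)/SE = (56 - 43)/2.9675 = 4.3808
df = 64, t-critical = ±1.669
Decision: reject H₀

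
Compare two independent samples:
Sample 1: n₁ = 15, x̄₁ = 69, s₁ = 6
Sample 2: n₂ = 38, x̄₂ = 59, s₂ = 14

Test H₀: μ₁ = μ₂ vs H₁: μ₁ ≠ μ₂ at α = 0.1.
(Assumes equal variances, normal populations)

Answer: t = 2.6593, reject H₀

Derivation:
Pooled variance: s²_p = [14×6² + 37×14²]/(51) = 152.0784
s_p = 12.3320
SE = s_p×√(1/n₁ + 1/n₂) = 12.3320×√(1/15 + 1/38) = 3.7604
t = (x̄₁ - x̄₂)/SE = (69 - 59)/3.7604 = 2.6593
df = 51, t-critical = ±1.675
Decision: reject H₀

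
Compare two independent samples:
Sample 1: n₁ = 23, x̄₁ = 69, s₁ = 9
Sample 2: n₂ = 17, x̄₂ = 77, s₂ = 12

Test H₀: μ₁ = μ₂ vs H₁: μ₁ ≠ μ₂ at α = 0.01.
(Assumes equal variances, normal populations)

Answer: t = -2.4121, fail to reject H₀

Derivation:
Pooled variance: s²_p = [22×9² + 16×12²]/(38) = 107.5263
s_p = 10.3695
SE = s_p×√(1/n₁ + 1/n₂) = 10.3695×√(1/23 + 1/17) = 3.3166
t = (x̄₁ - x̄₂)/SE = (69 - 77)/3.3166 = -2.4121
df = 38, t-critical = ±2.712
Decision: fail to reject H₀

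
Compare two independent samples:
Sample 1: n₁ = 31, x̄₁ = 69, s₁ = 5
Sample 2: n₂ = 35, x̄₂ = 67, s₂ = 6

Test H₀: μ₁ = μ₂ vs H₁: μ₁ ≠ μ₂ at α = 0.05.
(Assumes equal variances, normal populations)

Answer: t = 1.4602, fail to reject H₀

Derivation:
Pooled variance: s²_p = [30×5² + 34×6²]/(64) = 30.8438
s_p = 5.5537
SE = s_p×√(1/n₁ + 1/n₂) = 5.5537×√(1/31 + 1/35) = 1.3697
t = (x̄₁ - x̄₂)/SE = (69 - 67)/1.3697 = 1.4602
df = 64, t-critical = ±1.998
Decision: fail to reject H₀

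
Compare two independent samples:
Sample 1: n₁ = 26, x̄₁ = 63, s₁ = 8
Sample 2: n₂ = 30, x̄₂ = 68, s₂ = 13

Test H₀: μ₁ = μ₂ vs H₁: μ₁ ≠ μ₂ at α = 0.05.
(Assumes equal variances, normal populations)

Pooled variance: s²_p = [25×8² + 29×13²]/(54) = 120.3889
s_p = 10.9722
SE = s_p×√(1/n₁ + 1/n₂) = 10.9722×√(1/26 + 1/30) = 2.9400
t = (x̄₁ - x̄₂)/SE = (63 - 68)/2.9400 = -1.7007
df = 54, t-critical = ±2.005
Decision: fail to reject H₀

Answer: t = -1.7007, fail to reject H₀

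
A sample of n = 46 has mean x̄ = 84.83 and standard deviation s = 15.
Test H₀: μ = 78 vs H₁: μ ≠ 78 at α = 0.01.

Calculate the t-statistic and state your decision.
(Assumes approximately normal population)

Answer: t = 3.0883, reject H₀

Derivation:
df = n - 1 = 45
SE = s/√n = 15/√46 = 2.2116
t = (x̄ - μ₀)/SE = (84.83 - 78)/2.2116 = 3.0883
Critical value: t_{0.005,45} = ±2.690
p-value ≈ 0.0034
Decision: reject H₀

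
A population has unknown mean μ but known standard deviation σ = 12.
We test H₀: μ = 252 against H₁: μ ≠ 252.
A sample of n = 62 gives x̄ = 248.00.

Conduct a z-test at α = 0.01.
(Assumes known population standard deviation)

Answer: z = -2.6247, reject H₀

Derivation:
Standard error: SE = σ/√n = 12/√62 = 1.5240
z-statistic: z = (x̄ - μ₀)/SE = (248.00 - 252)/1.5240 = -2.6247
Critical value: ±2.576
p-value = 0.0087
Decision: reject H₀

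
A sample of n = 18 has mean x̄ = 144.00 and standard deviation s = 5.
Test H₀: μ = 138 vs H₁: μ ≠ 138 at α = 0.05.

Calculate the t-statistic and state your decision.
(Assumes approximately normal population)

df = n - 1 = 17
SE = s/√n = 5/√18 = 1.1785
t = (x̄ - μ₀)/SE = (144.00 - 138)/1.1785 = 5.0912
Critical value: t_{0.025,17} = ±2.110
p-value ≈ 0.0001
Decision: reject H₀

Answer: t = 5.0912, reject H₀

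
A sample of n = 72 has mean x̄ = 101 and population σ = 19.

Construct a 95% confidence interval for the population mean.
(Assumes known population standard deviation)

Answer: (96.6112, 105.3888)

Derivation:
Confidence level: 95%, α = 0.05
z_0.025 = 1.960
SE = σ/√n = 19/√72 = 2.2392
Margin of error = 1.960 × 2.2392 = 4.3888
CI: x̄ ± margin = 101 ± 4.3888
CI: (96.6112, 105.3888)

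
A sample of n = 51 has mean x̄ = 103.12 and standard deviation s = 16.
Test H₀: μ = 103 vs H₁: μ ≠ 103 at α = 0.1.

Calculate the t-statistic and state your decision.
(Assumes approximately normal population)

Answer: t = 0.0536, fail to reject H₀

Derivation:
df = n - 1 = 50
SE = s/√n = 16/√51 = 2.2404
t = (x̄ - μ₀)/SE = (103.12 - 103)/2.2404 = 0.0536
Critical value: t_{0.05,50} = ±1.676
p-value ≈ 0.9575
Decision: fail to reject H₀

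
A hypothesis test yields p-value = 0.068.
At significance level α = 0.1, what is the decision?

Compare p-value to α:
0.068 < 0.1
Decision: reject H₀

Answer: reject H₀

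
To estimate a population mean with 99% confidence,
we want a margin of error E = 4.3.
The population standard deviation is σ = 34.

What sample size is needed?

Answer: n = 415

Derivation:
z_0.005 = 2.576
n = (z×σ/E)² = (2.576×34/4.3)²
n = 414.8706
Round up: n = 415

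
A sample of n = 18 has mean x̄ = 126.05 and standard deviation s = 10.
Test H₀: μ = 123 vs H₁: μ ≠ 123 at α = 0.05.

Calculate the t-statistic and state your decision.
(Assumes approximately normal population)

Answer: t = 1.2940, fail to reject H₀

Derivation:
df = n - 1 = 17
SE = s/√n = 10/√18 = 2.3570
t = (x̄ - μ₀)/SE = (126.05 - 123)/2.3570 = 1.2940
Critical value: t_{0.025,17} = ±2.110
p-value ≈ 0.2130
Decision: fail to reject H₀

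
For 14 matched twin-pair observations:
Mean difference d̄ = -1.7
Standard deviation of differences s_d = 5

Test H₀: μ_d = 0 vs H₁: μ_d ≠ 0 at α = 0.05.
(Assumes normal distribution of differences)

Answer: t = -1.2722, fail to reject H₀

Derivation:
df = n - 1 = 13
SE = s_d/√n = 5/√14 = 1.3363
t = d̄/SE = -1.7/1.3363 = -1.2722
Critical value: t_{0.025,13} = ±2.160
p-value ≈ 0.2256
Decision: fail to reject H₀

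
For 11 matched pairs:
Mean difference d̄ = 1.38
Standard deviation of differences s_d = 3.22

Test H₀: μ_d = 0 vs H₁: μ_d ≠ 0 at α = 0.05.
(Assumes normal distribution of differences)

Answer: t = 1.4214, fail to reject H₀

Derivation:
df = n - 1 = 10
SE = s_d/√n = 3.22/√11 = 0.9709
t = d̄/SE = 1.38/0.9709 = 1.4214
Critical value: t_{0.025,10} = ±2.228
p-value ≈ 0.1856
Decision: fail to reject H₀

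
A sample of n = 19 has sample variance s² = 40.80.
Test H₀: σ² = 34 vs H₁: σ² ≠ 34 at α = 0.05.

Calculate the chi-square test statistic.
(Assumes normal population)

df = n - 1 = 18
χ² = (n-1)s²/σ₀² = 18×40.80/34 = 21.6000
Critical values: χ²_{0.975,18} = 8.231, χ²_{0.025,18} = 31.526
Rejection region: χ² < 8.231 or χ² > 31.526
Decision: fail to reject H₀

Answer: χ² = 21.6000, fail to reject H₀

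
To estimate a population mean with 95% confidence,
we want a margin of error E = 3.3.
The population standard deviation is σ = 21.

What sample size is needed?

z_0.025 = 1.960
n = (z×σ/E)² = (1.960×21/3.3)²
n = 155.5689
Round up: n = 156

Answer: n = 156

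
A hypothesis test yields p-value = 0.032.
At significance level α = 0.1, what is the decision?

Answer: reject H₀

Derivation:
Compare p-value to α:
0.032 < 0.1
Decision: reject H₀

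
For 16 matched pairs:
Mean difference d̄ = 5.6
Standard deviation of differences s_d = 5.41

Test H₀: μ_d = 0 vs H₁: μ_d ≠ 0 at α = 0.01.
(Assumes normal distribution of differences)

Answer: t = 4.1405, reject H₀

Derivation:
df = n - 1 = 15
SE = s_d/√n = 5.41/√16 = 1.3525
t = d̄/SE = 5.6/1.3525 = 4.1405
Critical value: t_{0.005,15} = ±2.947
p-value ≈ 0.0009
Decision: reject H₀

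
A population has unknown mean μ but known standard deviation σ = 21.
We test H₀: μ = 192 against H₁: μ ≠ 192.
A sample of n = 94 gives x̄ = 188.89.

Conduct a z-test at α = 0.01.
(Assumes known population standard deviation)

Answer: z = -1.4358, fail to reject H₀

Derivation:
Standard error: SE = σ/√n = 21/√94 = 2.1660
z-statistic: z = (x̄ - μ₀)/SE = (188.89 - 192)/2.1660 = -1.4358
Critical value: ±2.576
p-value = 0.1511
Decision: fail to reject H₀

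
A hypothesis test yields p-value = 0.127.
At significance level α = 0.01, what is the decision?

Compare p-value to α:
0.127 ≥ 0.01
Decision: fail to reject H₀

Answer: fail to reject H₀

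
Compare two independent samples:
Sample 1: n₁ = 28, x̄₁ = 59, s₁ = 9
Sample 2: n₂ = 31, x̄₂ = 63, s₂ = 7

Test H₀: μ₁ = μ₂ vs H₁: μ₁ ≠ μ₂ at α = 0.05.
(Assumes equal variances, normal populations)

Answer: t = -1.9154, fail to reject H₀

Derivation:
Pooled variance: s²_p = [27×9² + 30×7²]/(57) = 64.1579
s_p = 8.0099
SE = s_p×√(1/n₁ + 1/n₂) = 8.0099×√(1/28 + 1/31) = 2.0883
t = (x̄₁ - x̄₂)/SE = (59 - 63)/2.0883 = -1.9154
df = 57, t-critical = ±2.002
Decision: fail to reject H₀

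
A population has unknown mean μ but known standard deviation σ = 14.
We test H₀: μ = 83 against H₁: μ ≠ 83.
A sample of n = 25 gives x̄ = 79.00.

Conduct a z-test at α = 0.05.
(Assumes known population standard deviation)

Answer: z = -1.4286, fail to reject H₀

Derivation:
Standard error: SE = σ/√n = 14/√25 = 2.8000
z-statistic: z = (x̄ - μ₀)/SE = (79.00 - 83)/2.8000 = -1.4286
Critical value: ±1.960
p-value = 0.1531
Decision: fail to reject H₀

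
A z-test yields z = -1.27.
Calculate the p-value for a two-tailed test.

Answer: p-value ≈ 0.2041

Derivation:
For z = -1.27:
p = 2×P(Z > |-1.27|) = 2×(1 - Φ(1.27)) = 0.2041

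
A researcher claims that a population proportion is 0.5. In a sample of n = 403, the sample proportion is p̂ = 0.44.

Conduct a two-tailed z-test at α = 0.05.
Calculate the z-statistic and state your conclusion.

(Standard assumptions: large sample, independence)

H₀: p = 0.5, H₁: p ≠ 0.5
Standard error: SE = √(p₀(1-p₀)/n) = √(0.5×0.5/403) = 0.024907
z-statistic: z = (p̂ - p₀)/SE = (0.44 - 0.5)/0.024907 = -2.4090
Critical value: z_0.025 = ±1.960
p-value = 0.0160
Decision: reject H₀ at α = 0.05

Answer: z = -2.4090, reject H₀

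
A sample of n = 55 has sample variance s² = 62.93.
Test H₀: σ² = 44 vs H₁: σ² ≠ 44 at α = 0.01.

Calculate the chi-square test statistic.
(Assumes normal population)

df = n - 1 = 54
χ² = (n-1)s²/σ₀² = 54×62.93/44 = 77.2323
Critical values: χ²_{0.995,54} = 30.981, χ²_{0.005,54} = 84.502
Rejection region: χ² < 30.981 or χ² > 84.502
Decision: fail to reject H₀

Answer: χ² = 77.2323, fail to reject H₀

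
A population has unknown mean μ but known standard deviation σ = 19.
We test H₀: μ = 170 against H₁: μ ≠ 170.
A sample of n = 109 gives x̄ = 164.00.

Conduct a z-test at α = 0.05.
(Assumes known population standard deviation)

Answer: z = -3.2969, reject H₀

Derivation:
Standard error: SE = σ/√n = 19/√109 = 1.8199
z-statistic: z = (x̄ - μ₀)/SE = (164.00 - 170)/1.8199 = -3.2969
Critical value: ±1.960
p-value = 0.0010
Decision: reject H₀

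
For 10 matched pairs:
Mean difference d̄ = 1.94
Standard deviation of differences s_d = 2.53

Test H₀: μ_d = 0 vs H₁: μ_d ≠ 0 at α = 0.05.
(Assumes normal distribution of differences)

Answer: t = 2.4247, reject H₀

Derivation:
df = n - 1 = 9
SE = s_d/√n = 2.53/√10 = 0.8001
t = d̄/SE = 1.94/0.8001 = 2.4247
Critical value: t_{0.025,9} = ±2.262
p-value ≈ 0.0383
Decision: reject H₀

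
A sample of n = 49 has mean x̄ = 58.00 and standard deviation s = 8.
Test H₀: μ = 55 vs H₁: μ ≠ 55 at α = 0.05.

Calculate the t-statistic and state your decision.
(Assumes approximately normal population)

df = n - 1 = 48
SE = s/√n = 8/√49 = 1.1429
t = (x̄ - μ₀)/SE = (58.00 - 55)/1.1429 = 2.6249
Critical value: t_{0.025,48} = ±2.011
p-value ≈ 0.0116
Decision: reject H₀

Answer: t = 2.6249, reject H₀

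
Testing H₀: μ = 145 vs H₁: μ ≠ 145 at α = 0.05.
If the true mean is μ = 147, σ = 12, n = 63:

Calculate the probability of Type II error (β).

Answer: β ≈ 0.7375

Derivation:
SE = σ/√n = 12/√63 = 1.5119
Critical values: μ₀ ± z_0.025×SE = 145 ± 1.960×1.5119
Acceptance region: (142.0367, 147.9633)
Under H₁ (μ = 147): z_high = (147.9633 - 147)/1.5119 = 0.6371, z_low = (142.0367 - 147)/1.5119 = -3.2828
β = P(not reject | H₁) = Φ(0.6371) - Φ(-3.2828) ≈ 0.7375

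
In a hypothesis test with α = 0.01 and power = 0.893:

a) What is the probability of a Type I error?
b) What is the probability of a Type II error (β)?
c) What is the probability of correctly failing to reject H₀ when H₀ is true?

Answer: a) 0.01, b) 0.107, c) 0.99

Derivation:
a) Type I error probability = α = 0.01
b) Power = P(reject H₀ | H₁ true) = 1 - β = 0.893, so Type II error probability = β = 1 - Power = 0.107
c) P(fail to reject H₀ | H₀ true) = 1 - α = 0.99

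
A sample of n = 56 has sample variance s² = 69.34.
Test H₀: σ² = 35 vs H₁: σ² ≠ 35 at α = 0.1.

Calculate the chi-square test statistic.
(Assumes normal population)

df = n - 1 = 55
χ² = (n-1)s²/σ₀² = 55×69.34/35 = 108.9629
Critical values: χ²_{0.95,55} = 38.958, χ²_{0.05,55} = 73.311
Rejection region: χ² < 38.958 or χ² > 73.311
Decision: reject H₀

Answer: χ² = 108.9629, reject H₀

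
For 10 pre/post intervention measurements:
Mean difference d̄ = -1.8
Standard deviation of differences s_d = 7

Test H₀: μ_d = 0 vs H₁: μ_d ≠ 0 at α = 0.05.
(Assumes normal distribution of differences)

Answer: t = -0.8132, fail to reject H₀

Derivation:
df = n - 1 = 9
SE = s_d/√n = 7/√10 = 2.2136
t = d̄/SE = -1.8/2.2136 = -0.8132
Critical value: t_{0.025,9} = ±2.262
p-value ≈ 0.4371
Decision: fail to reject H₀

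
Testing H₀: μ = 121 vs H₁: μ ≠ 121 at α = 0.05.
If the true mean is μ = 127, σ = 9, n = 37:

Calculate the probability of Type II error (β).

SE = σ/√n = 9/√37 = 1.4796
Critical values: μ₀ ± z_0.025×SE = 121 ± 1.960×1.4796
Acceptance region: (118.1000, 123.9000)
Under H₁ (μ = 127): z_high = (123.9000 - 127)/1.4796 = -2.0952, z_low = (118.1000 - 127)/1.4796 = -6.0151
β = P(not reject | H₁) = Φ(-2.0952) - Φ(-6.0151) ≈ 0.0181

Answer: β ≈ 0.0181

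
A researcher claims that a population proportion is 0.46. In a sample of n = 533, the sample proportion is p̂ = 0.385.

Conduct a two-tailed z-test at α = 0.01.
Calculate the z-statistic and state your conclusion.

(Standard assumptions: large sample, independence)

Answer: z = -3.4742, reject H₀

Derivation:
H₀: p = 0.46, H₁: p ≠ 0.46
Standard error: SE = √(p₀(1-p₀)/n) = √(0.46×0.54/533) = 0.021588
z-statistic: z = (p̂ - p₀)/SE = (0.385 - 0.46)/0.021588 = -3.4742
Critical value: z_0.005 = ±2.576
p-value = 0.0005
Decision: reject H₀ at α = 0.01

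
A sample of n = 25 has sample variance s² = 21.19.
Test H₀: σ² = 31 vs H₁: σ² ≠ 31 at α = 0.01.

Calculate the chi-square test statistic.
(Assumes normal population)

df = n - 1 = 24
χ² = (n-1)s²/σ₀² = 24×21.19/31 = 16.4052
Critical values: χ²_{0.995,24} = 9.886, χ²_{0.005,24} = 45.559
Rejection region: χ² < 9.886 or χ² > 45.559
Decision: fail to reject H₀

Answer: χ² = 16.4052, fail to reject H₀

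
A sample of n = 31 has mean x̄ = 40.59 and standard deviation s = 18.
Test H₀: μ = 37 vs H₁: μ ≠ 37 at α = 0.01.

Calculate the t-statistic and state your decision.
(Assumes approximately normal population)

df = n - 1 = 30
SE = s/√n = 18/√31 = 3.2329
t = (x̄ - μ₀)/SE = (40.59 - 37)/3.2329 = 1.1105
Critical value: t_{0.005,30} = ±2.750
p-value ≈ 0.2756
Decision: fail to reject H₀

Answer: t = 1.1105, fail to reject H₀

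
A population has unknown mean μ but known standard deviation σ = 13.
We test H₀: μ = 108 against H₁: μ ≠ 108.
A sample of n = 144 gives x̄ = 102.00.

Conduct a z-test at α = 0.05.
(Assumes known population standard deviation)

Answer: z = -5.5386, reject H₀

Derivation:
Standard error: SE = σ/√n = 13/√144 = 1.0833
z-statistic: z = (x̄ - μ₀)/SE = (102.00 - 108)/1.0833 = -5.5386
Critical value: ±1.960
p-value < 0.0001
Decision: reject H₀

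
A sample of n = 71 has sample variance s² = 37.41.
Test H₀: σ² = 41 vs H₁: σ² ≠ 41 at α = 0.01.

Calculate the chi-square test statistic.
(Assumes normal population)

Answer: χ² = 63.8707, fail to reject H₀

Derivation:
df = n - 1 = 70
χ² = (n-1)s²/σ₀² = 70×37.41/41 = 63.8707
Critical values: χ²_{0.995,70} = 43.275, χ²_{0.005,70} = 104.215
Rejection region: χ² < 43.275 or χ² > 104.215
Decision: fail to reject H₀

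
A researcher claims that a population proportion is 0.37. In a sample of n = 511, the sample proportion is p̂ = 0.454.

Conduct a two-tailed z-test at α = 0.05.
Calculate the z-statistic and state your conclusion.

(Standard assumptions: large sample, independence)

Answer: z = 3.9330, reject H₀

Derivation:
H₀: p = 0.37, H₁: p ≠ 0.37
Standard error: SE = √(p₀(1-p₀)/n) = √(0.37×0.63/511) = 0.021358
z-statistic: z = (p̂ - p₀)/SE = (0.454 - 0.37)/0.021358 = 3.9330
Critical value: z_0.025 = ±1.960
p-value = 0.0001
Decision: reject H₀ at α = 0.05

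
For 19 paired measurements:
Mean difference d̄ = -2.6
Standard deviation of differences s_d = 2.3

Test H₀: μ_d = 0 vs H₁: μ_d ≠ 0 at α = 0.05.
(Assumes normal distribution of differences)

Answer: t = -4.9270, reject H₀

Derivation:
df = n - 1 = 18
SE = s_d/√n = 2.3/√19 = 0.5277
t = d̄/SE = -2.6/0.5277 = -4.9270
Critical value: t_{0.025,18} = ±2.101
p-value ≈ 0.0001
Decision: reject H₀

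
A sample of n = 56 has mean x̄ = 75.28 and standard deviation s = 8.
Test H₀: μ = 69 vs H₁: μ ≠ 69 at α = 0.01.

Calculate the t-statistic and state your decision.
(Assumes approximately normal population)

df = n - 1 = 55
SE = s/√n = 8/√56 = 1.0690
t = (x̄ - μ₀)/SE = (75.28 - 69)/1.0690 = 5.8746
Critical value: t_{0.005,55} = ±2.668
p-value < 0.0001
Decision: reject H₀

Answer: t = 5.8746, reject H₀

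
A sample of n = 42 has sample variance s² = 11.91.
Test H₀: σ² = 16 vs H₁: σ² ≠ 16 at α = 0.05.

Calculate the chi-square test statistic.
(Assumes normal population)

df = n - 1 = 41
χ² = (n-1)s²/σ₀² = 41×11.91/16 = 30.5194
Critical values: χ²_{0.975,41} = 25.215, χ²_{0.025,41} = 60.561
Rejection region: χ² < 25.215 or χ² > 60.561
Decision: fail to reject H₀

Answer: χ² = 30.5194, fail to reject H₀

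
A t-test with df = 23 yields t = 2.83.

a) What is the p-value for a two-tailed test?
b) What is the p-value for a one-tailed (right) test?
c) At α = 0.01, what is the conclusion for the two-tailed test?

Answer: a) 0.0095, b) 0.0047, c) reject H₀

Derivation:
Using t-distribution with df = 23:
a) Two-tailed: p = 2×P(T > 2.83) = 0.0095
b) One-tailed: p = P(T > 2.83) = 0.0047
c) 0.0095 < 0.01, reject H₀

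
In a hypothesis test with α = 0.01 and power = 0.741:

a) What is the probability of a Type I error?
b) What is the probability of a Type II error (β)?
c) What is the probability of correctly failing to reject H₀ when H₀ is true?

a) Type I error probability = α = 0.01
b) Power = P(reject H₀ | H₁ true) = 1 - β = 0.741, so Type II error probability = β = 1 - Power = 0.259
c) P(fail to reject H₀ | H₀ true) = 1 - α = 0.99

Answer: a) 0.01, b) 0.259, c) 0.99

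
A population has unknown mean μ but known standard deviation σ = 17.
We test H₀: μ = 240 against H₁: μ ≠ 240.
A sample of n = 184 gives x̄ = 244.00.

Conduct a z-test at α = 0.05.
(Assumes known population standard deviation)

Answer: z = 3.1916, reject H₀

Derivation:
Standard error: SE = σ/√n = 17/√184 = 1.2533
z-statistic: z = (x̄ - μ₀)/SE = (244.00 - 240)/1.2533 = 3.1916
Critical value: ±1.960
p-value = 0.0014
Decision: reject H₀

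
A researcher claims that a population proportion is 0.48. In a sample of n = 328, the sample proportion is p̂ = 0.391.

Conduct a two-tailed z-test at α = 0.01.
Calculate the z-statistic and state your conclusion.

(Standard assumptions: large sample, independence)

H₀: p = 0.48, H₁: p ≠ 0.48
Standard error: SE = √(p₀(1-p₀)/n) = √(0.48×0.52/328) = 0.027586
z-statistic: z = (p̂ - p₀)/SE = (0.391 - 0.48)/0.027586 = -3.2263
Critical value: z_0.005 = ±2.576
p-value = 0.0013
Decision: reject H₀ at α = 0.01

Answer: z = -3.2263, reject H₀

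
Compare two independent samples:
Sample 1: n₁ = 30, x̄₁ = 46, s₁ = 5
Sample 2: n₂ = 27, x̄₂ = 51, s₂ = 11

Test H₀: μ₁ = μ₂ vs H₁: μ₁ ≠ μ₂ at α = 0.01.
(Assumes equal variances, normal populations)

Answer: t = -2.2467, fail to reject H₀

Derivation:
Pooled variance: s²_p = [29×5² + 26×11²]/(55) = 70.3818
s_p = 8.3894
SE = s_p×√(1/n₁ + 1/n₂) = 8.3894×√(1/30 + 1/27) = 2.2255
t = (x̄₁ - x̄₂)/SE = (46 - 51)/2.2255 = -2.2467
df = 55, t-critical = ±2.668
Decision: fail to reject H₀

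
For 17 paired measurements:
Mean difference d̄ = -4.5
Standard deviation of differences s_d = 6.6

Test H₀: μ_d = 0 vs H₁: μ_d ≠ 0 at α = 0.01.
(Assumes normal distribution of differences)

df = n - 1 = 16
SE = s_d/√n = 6.6/√17 = 1.6007
t = d̄/SE = -4.5/1.6007 = -2.8113
Critical value: t_{0.005,16} = ±2.921
p-value ≈ 0.0125
Decision: fail to reject H₀

Answer: t = -2.8113, fail to reject H₀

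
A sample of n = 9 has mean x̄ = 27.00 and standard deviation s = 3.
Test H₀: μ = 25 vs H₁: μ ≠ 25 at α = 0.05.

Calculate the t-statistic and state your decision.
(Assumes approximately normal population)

df = n - 1 = 8
SE = s/√n = 3/√9 = 1.0000
t = (x̄ - μ₀)/SE = (27.00 - 25)/1.0000 = 2.0000
Critical value: t_{0.025,8} = ±2.306
p-value ≈ 0.0805
Decision: fail to reject H₀

Answer: t = 2.0000, fail to reject H₀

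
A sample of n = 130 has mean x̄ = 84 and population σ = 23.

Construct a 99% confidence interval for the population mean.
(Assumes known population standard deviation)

Confidence level: 99%, α = 0.01
z_0.005 = 2.576
SE = σ/√n = 23/√130 = 2.0172
Margin of error = 2.576 × 2.0172 = 5.1963
CI: x̄ ± margin = 84 ± 5.1963
CI: (78.8037, 89.1963)

Answer: (78.8037, 89.1963)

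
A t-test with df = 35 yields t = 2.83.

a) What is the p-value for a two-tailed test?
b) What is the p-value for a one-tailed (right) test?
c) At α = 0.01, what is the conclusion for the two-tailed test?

Using t-distribution with df = 35:
a) Two-tailed: p = 2×P(T > 2.83) = 0.0077
b) One-tailed: p = P(T > 2.83) = 0.0038
c) 0.0077 < 0.01, reject H₀

Answer: a) 0.0077, b) 0.0038, c) reject H₀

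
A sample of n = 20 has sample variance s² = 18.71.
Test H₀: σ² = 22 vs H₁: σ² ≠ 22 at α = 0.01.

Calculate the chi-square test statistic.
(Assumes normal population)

df = n - 1 = 19
χ² = (n-1)s²/σ₀² = 19×18.71/22 = 16.1586
Critical values: χ²_{0.995,19} = 6.844, χ²_{0.005,19} = 38.582
Rejection region: χ² < 6.844 or χ² > 38.582
Decision: fail to reject H₀

Answer: χ² = 16.1586, fail to reject H₀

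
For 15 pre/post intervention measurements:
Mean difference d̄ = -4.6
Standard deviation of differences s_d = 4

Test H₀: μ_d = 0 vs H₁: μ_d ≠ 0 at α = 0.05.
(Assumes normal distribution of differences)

Answer: t = -4.4539, reject H₀

Derivation:
df = n - 1 = 14
SE = s_d/√n = 4/√15 = 1.0328
t = d̄/SE = -4.6/1.0328 = -4.4539
Critical value: t_{0.025,14} = ±2.145
p-value ≈ 0.0005
Decision: reject H₀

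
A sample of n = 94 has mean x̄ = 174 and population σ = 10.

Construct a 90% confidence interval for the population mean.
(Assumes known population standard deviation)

Answer: (172.3033, 175.6967)

Derivation:
Confidence level: 90%, α = 0.1
z_0.05 = 1.645
SE = σ/√n = 10/√94 = 1.0314
Margin of error = 1.645 × 1.0314 = 1.6967
CI: x̄ ± margin = 174 ± 1.6967
CI: (172.3033, 175.6967)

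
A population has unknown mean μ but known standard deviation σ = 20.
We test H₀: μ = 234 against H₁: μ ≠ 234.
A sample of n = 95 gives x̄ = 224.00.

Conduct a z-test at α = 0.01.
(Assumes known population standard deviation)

Answer: z = -4.8733, reject H₀

Derivation:
Standard error: SE = σ/√n = 20/√95 = 2.0520
z-statistic: z = (x̄ - μ₀)/SE = (224.00 - 234)/2.0520 = -4.8733
Critical value: ±2.576
p-value < 0.0001
Decision: reject H₀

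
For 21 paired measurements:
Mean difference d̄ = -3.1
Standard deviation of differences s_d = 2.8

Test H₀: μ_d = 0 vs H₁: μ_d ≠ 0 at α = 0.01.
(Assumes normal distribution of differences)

Answer: t = -5.0736, reject H₀

Derivation:
df = n - 1 = 20
SE = s_d/√n = 2.8/√21 = 0.6110
t = d̄/SE = -3.1/0.6110 = -5.0736
Critical value: t_{0.005,20} = ±2.845
p-value ≈ 0.0001
Decision: reject H₀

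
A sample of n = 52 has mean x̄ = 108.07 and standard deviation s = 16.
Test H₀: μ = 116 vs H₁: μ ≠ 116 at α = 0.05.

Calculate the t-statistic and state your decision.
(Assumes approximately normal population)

Answer: t = -3.5740, reject H₀

Derivation:
df = n - 1 = 51
SE = s/√n = 16/√52 = 2.2188
t = (x̄ - μ₀)/SE = (108.07 - 116)/2.2188 = -3.5740
Critical value: t_{0.025,51} = ±2.008
p-value ≈ 0.0008
Decision: reject H₀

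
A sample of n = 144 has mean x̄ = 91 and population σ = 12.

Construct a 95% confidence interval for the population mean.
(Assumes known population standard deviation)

Answer: (89.0400, 92.9600)

Derivation:
Confidence level: 95%, α = 0.05
z_0.025 = 1.960
SE = σ/√n = 12/√144 = 1.0000
Margin of error = 1.960 × 1.0000 = 1.9600
CI: x̄ ± margin = 91 ± 1.9600
CI: (89.0400, 92.9600)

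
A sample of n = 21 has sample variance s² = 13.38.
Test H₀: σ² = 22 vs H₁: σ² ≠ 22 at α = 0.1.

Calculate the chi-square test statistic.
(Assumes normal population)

df = n - 1 = 20
χ² = (n-1)s²/σ₀² = 20×13.38/22 = 12.1636
Critical values: χ²_{0.95,20} = 10.851, χ²_{0.05,20} = 31.410
Rejection region: χ² < 10.851 or χ² > 31.410
Decision: fail to reject H₀

Answer: χ² = 12.1636, fail to reject H₀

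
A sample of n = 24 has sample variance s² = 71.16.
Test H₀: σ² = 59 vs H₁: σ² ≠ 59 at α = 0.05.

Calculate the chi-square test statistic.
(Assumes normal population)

Answer: χ² = 27.7403, fail to reject H₀

Derivation:
df = n - 1 = 23
χ² = (n-1)s²/σ₀² = 23×71.16/59 = 27.7403
Critical values: χ²_{0.975,23} = 11.689, χ²_{0.025,23} = 38.076
Rejection region: χ² < 11.689 or χ² > 38.076
Decision: fail to reject H₀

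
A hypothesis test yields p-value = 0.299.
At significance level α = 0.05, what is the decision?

Compare p-value to α:
0.299 ≥ 0.05
Decision: fail to reject H₀

Answer: fail to reject H₀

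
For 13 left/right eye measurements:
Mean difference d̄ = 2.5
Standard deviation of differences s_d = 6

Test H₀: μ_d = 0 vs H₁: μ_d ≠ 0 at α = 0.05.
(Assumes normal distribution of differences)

df = n - 1 = 12
SE = s_d/√n = 6/√13 = 1.6641
t = d̄/SE = 2.5/1.6641 = 1.5023
Critical value: t_{0.025,12} = ±2.179
p-value ≈ 0.1589
Decision: fail to reject H₀

Answer: t = 1.5023, fail to reject H₀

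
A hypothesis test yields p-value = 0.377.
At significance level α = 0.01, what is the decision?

Answer: fail to reject H₀

Derivation:
Compare p-value to α:
0.377 ≥ 0.01
Decision: fail to reject H₀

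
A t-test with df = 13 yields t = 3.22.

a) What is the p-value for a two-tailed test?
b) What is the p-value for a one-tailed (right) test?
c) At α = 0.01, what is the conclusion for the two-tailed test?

Answer: a) 0.0067, b) 0.0034, c) reject H₀

Derivation:
Using t-distribution with df = 13:
a) Two-tailed: p = 2×P(T > 3.22) = 0.0067
b) One-tailed: p = P(T > 3.22) = 0.0034
c) 0.0067 < 0.01, reject H₀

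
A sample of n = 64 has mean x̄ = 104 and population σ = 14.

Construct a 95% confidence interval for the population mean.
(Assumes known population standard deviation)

Confidence level: 95%, α = 0.05
z_0.025 = 1.960
SE = σ/√n = 14/√64 = 1.7500
Margin of error = 1.960 × 1.7500 = 3.4300
CI: x̄ ± margin = 104 ± 3.4300
CI: (100.5700, 107.4300)

Answer: (100.5700, 107.4300)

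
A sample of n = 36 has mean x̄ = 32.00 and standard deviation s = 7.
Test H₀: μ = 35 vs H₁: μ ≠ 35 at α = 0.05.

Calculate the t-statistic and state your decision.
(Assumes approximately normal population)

Answer: t = -2.5714, reject H₀

Derivation:
df = n - 1 = 35
SE = s/√n = 7/√36 = 1.1667
t = (x̄ - μ₀)/SE = (32.00 - 35)/1.1667 = -2.5714
Critical value: t_{0.025,35} = ±2.030
p-value ≈ 0.0145
Decision: reject H₀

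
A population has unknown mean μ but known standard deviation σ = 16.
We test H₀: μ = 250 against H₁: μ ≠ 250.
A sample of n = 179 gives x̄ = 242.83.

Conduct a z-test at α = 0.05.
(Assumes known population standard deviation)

Standard error: SE = σ/√n = 16/√179 = 1.1959
z-statistic: z = (x̄ - μ₀)/SE = (242.83 - 250)/1.1959 = -5.9955
Critical value: ±1.960
p-value < 0.0001
Decision: reject H₀

Answer: z = -5.9955, reject H₀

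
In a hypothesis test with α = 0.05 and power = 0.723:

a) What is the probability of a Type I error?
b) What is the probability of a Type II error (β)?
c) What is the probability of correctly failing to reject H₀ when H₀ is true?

Answer: a) 0.05, b) 0.277, c) 0.95

Derivation:
a) Type I error probability = α = 0.05
b) Power = P(reject H₀ | H₁ true) = 1 - β = 0.723, so Type II error probability = β = 1 - Power = 0.277
c) P(fail to reject H₀ | H₀ true) = 1 - α = 0.95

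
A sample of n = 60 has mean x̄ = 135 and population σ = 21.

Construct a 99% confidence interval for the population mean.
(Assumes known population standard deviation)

Confidence level: 99%, α = 0.01
z_0.005 = 2.576
SE = σ/√n = 21/√60 = 2.7111
Margin of error = 2.576 × 2.7111 = 6.9838
CI: x̄ ± margin = 135 ± 6.9838
CI: (128.0162, 141.9838)

Answer: (128.0162, 141.9838)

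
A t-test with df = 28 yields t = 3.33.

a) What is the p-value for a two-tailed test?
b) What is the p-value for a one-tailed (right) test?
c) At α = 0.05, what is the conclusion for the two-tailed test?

Answer: a) 0.0024, b) 0.0012, c) reject H₀

Derivation:
Using t-distribution with df = 28:
a) Two-tailed: p = 2×P(T > 3.33) = 0.0024
b) One-tailed: p = P(T > 3.33) = 0.0012
c) 0.0024 < 0.05, reject H₀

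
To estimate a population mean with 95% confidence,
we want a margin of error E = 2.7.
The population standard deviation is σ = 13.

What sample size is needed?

Answer: n = 90

Derivation:
z_0.025 = 1.960
n = (z×σ/E)² = (1.960×13/2.7)²
n = 89.0577
Round up: n = 90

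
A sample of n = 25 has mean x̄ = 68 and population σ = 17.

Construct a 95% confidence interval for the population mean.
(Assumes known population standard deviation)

Answer: (61.3360, 74.6640)

Derivation:
Confidence level: 95%, α = 0.05
z_0.025 = 1.960
SE = σ/√n = 17/√25 = 3.4000
Margin of error = 1.960 × 3.4000 = 6.6640
CI: x̄ ± margin = 68 ± 6.6640
CI: (61.3360, 74.6640)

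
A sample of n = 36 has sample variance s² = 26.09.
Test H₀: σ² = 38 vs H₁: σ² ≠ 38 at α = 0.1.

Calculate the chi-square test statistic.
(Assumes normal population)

Answer: χ² = 24.0303, fail to reject H₀

Derivation:
df = n - 1 = 35
χ² = (n-1)s²/σ₀² = 35×26.09/38 = 24.0303
Critical values: χ²_{0.95,35} = 22.465, χ²_{0.05,35} = 49.802
Rejection region: χ² < 22.465 or χ² > 49.802
Decision: fail to reject H₀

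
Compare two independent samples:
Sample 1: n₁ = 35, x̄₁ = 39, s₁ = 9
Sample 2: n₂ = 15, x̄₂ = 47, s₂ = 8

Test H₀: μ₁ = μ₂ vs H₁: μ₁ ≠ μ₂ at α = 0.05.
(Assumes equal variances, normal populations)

Pooled variance: s²_p = [34×9² + 14×8²]/(48) = 76.0417
s_p = 8.7202
SE = s_p×√(1/n₁ + 1/n₂) = 8.7202×√(1/35 + 1/15) = 2.6911
t = (x̄₁ - x̄₂)/SE = (39 - 47)/2.6911 = -2.9728
df = 48, t-critical = ±2.011
Decision: reject H₀

Answer: t = -2.9728, reject H₀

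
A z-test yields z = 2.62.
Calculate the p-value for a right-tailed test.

For z = 2.62:
p = P(Z > 2.62) = 1 - Φ(2.62) = 0.0044

Answer: p-value ≈ 0.0044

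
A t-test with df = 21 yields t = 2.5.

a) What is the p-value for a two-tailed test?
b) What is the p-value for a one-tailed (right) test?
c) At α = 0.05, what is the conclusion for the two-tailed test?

Answer: a) 0.0208, b) 0.0104, c) reject H₀

Derivation:
Using t-distribution with df = 21:
a) Two-tailed: p = 2×P(T > 2.5) = 0.0208
b) One-tailed: p = P(T > 2.5) = 0.0104
c) 0.0208 < 0.05, reject H₀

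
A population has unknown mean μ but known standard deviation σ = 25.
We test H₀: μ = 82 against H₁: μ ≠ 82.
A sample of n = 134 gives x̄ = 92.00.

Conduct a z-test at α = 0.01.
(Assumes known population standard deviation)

Standard error: SE = σ/√n = 25/√134 = 2.1597
z-statistic: z = (x̄ - μ₀)/SE = (92.00 - 82)/2.1597 = 4.6303
Critical value: ±2.576
p-value < 0.0001
Decision: reject H₀

Answer: z = 4.6303, reject H₀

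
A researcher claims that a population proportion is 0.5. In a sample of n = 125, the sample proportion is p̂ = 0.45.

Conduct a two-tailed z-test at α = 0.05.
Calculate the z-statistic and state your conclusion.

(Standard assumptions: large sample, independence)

H₀: p = 0.5, H₁: p ≠ 0.5
Standard error: SE = √(p₀(1-p₀)/n) = √(0.5×0.5/125) = 0.044721
z-statistic: z = (p̂ - p₀)/SE = (0.45 - 0.5)/0.044721 = -1.1180
Critical value: z_0.025 = ±1.960
p-value = 0.2636
Decision: fail to reject H₀ at α = 0.05

Answer: z = -1.1180, fail to reject H₀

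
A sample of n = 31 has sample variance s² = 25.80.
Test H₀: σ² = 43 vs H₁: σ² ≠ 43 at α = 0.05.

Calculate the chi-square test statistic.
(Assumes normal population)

Answer: χ² = 18.0000, fail to reject H₀

Derivation:
df = n - 1 = 30
χ² = (n-1)s²/σ₀² = 30×25.80/43 = 18.0000
Critical values: χ²_{0.975,30} = 16.791, χ²_{0.025,30} = 46.979
Rejection region: χ² < 16.791 or χ² > 46.979
Decision: fail to reject H₀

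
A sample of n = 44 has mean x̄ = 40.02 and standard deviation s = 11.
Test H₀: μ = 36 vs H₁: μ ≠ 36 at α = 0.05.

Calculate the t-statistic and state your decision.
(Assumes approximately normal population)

df = n - 1 = 43
SE = s/√n = 11/√44 = 1.6583
t = (x̄ - μ₀)/SE = (40.02 - 36)/1.6583 = 2.4242
Critical value: t_{0.025,43} = ±2.017
p-value ≈ 0.0196
Decision: reject H₀

Answer: t = 2.4242, reject H₀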